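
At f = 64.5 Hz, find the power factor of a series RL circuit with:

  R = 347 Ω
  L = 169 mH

Step 1 — Angular frequency: ω = 2π·f = 2π·64.5 = 405.3 rad/s.
Step 2 — Component impedances:
  R: Z = R = 347 Ω
  L: Z = jωL = j·405.3·0.169 = 0 + j68.49 Ω
Step 3 — Series combination: Z_total = R + L = 347 + j68.49 Ω = 353.7∠11.2° Ω.
Step 4 — Power factor: PF = cos(φ) = Re(Z)/|Z| = 347/353.7 = 0.9811.
Step 5 — Type: Im(Z) = 68.49 ⇒ lagging (phase φ = 11.2°).

PF = 0.9811 (lagging, φ = 11.2°)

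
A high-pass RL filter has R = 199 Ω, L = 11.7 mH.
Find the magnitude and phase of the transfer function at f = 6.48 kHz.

Step 1 — Angular frequency: ω = 2π·6480 = 4.072e+04 rad/s.
Step 2 — Transfer function: H(jω) = jωL/(R + jωL).
Step 3 — Numerator jωL = j·476.4; denominator R + jωL = 199 + j476.4.
Step 4 — H = 0.8514 + j0.3557.
Step 5 — Magnitude: |H| = 0.9227 (-0.7 dB); phase: φ = 22.7°.

|H| = 0.9227 (-0.7 dB), φ = 22.7°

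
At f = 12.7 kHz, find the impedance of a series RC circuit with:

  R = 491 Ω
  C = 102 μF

Step 1 — Angular frequency: ω = 2π·f = 2π·1.27e+04 = 7.98e+04 rad/s.
Step 2 — Component impedances:
  R: Z = R = 491 Ω
  C: Z = 1/(jωC) = -j/(ω·C) = 0 - j0.1229 Ω
Step 3 — Series combination: Z_total = R + C = 491 - j0.1229 Ω = 491∠-0.0° Ω.

Z = 491 - j0.1229 Ω = 491∠-0.0° Ω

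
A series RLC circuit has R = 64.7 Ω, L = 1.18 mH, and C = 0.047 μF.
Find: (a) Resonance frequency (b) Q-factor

Step 1 — Resonance condition Im(Z)=0 gives ω₀ = 1/√(LC).
Step 2 — ω₀ = 1/√(0.00118·4.7e-08) = 1.343e+05 rad/s.
Step 3 — f₀ = ω₀/(2π) = 2.137e+04 Hz.
Step 4 — Series Q: Q = ω₀L/R = 1.343e+05·0.00118/64.7 = 2.449.

(a) f₀ = 2.137e+04 Hz  (b) Q = 2.449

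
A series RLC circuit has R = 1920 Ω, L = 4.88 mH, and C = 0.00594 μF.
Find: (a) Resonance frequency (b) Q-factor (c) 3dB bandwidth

Step 1 — Resonance condition Im(Z)=0 gives ω₀ = 1/√(LC).
Step 2 — ω₀ = 1/√(0.00488·5.94e-09) = 1.857e+05 rad/s.
Step 3 — f₀ = ω₀/(2π) = 2.956e+04 Hz.
Step 4 — Series Q: Q = ω₀L/R = 1.857e+05·0.00488/1920 = 0.4721.
Step 5 — 3dB bandwidth: Δω = ω₀/Q = 3.934e+05 rad/s; BW = Δω/(2π) = 6.262e+04 Hz.

(a) f₀ = 2.956e+04 Hz  (b) Q = 0.4721  (c) BW = 6.262e+04 Hz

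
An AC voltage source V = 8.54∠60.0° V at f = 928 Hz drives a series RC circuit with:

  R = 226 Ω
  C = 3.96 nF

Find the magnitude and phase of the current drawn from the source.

Step 1 — Angular frequency: ω = 2π·f = 2π·928 = 5831 rad/s.
Step 2 — Component impedances:
  R: Z = R = 226 Ω
  C: Z = 1/(jωC) = -j/(ω·C) = 0 - j4.331e+04 Ω
Step 3 — Series combination: Z_total = R + C = 226 - j4.331e+04 Ω = 4.331e+04∠-89.7° Ω.
Step 4 — Source phasor: V = 8.54∠60.0° V = 4.27 + j7.396 V.
Step 5 — Ohm's law: I = V / Z_total = (4.27 + j7.396) / (226 - j4.331e+04) = -0.0001703 + j9.948e-05 A.
Step 6 — Convert to polar: |I| = 0.0001972 A, ∠I = 149.7°.

I = 0.0001972∠149.7° A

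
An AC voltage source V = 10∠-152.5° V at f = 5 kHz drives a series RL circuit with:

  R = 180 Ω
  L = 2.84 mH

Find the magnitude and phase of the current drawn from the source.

Step 1 — Angular frequency: ω = 2π·f = 2π·5000 = 3.142e+04 rad/s.
Step 2 — Component impedances:
  R: Z = R = 180 Ω
  L: Z = jωL = j·3.142e+04·0.00284 = 0 + j89.22 Ω
Step 3 — Series combination: Z_total = R + L = 180 + j89.22 Ω = 200.9∠26.4° Ω.
Step 4 — Source phasor: V = 10∠-152.5° V = -8.87 - j4.617 V.
Step 5 — Ohm's law: I = V / Z_total = (-8.87 - j4.617) / (180 + j89.22) = -0.04977 - j0.0009848 A.
Step 6 — Convert to polar: |I| = 0.04978 A, ∠I = -178.9°.

I = 0.04978∠-178.9° A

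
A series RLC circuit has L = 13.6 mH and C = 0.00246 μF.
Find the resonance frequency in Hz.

Step 1 — Resonance condition Im(Z)=0 gives ω₀ = 1/√(LC).
Step 2 — ω₀ = 1/√(0.0136·2.46e-09) = 1.729e+05 rad/s.
Step 3 — f₀ = ω₀/(2π) = 2.752e+04 Hz.

f₀ = 2.752e+04 Hz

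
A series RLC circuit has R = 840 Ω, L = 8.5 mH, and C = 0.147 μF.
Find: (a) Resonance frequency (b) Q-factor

Step 1 — Resonance condition Im(Z)=0 gives ω₀ = 1/√(LC).
Step 2 — ω₀ = 1/√(0.0085·1.47e-07) = 2.829e+04 rad/s.
Step 3 — f₀ = ω₀/(2π) = 4502 Hz.
Step 4 — Series Q: Q = ω₀L/R = 2.829e+04·0.0085/840 = 0.2863.

(a) f₀ = 4502 Hz  (b) Q = 0.2863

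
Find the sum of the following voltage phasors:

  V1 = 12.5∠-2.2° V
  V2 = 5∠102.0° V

Step 1 — Convert each phasor to rectangular form:
  V1 = 12.5·(cos(-2.2°) + j·sin(-2.2°)) = 12.49 - j0.4798 V
  V2 = 5·(cos(102.0°) + j·sin(102.0°)) = -1.04 + j4.891 V
Step 2 — Sum components: V_total = 11.45 + j4.411 V.
Step 3 — Convert to polar: |V_total| = 12.27 V, ∠V_total = 21.1°.

V_total = 12.27∠21.1° V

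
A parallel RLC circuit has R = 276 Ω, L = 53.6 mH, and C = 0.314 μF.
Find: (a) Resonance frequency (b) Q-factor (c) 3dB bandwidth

Step 1 — Resonance: ω₀ = 1/√(LC) = 1/√(0.0536·3.14e-07) = 7708 rad/s.
Step 2 — f₀ = ω₀/(2π) = 1227 Hz.
Step 3 — Parallel Q: Q = R/(ω₀L) = 276/(7708·0.0536) = 0.668.
Step 4 — Bandwidth: Δω = ω₀/Q = 1.154e+04 rad/s; BW = Δω/(2π) = 1836 Hz.

(a) f₀ = 1227 Hz  (b) Q = 0.668  (c) BW = 1836 Hz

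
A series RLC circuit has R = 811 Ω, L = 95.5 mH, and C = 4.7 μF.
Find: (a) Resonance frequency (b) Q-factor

Step 1 — Resonance condition Im(Z)=0 gives ω₀ = 1/√(LC).
Step 2 — ω₀ = 1/√(0.0955·4.7e-06) = 1493 rad/s.
Step 3 — f₀ = ω₀/(2π) = 237.6 Hz.
Step 4 — Series Q: Q = ω₀L/R = 1493·0.0955/811 = 0.1758.

(a) f₀ = 237.6 Hz  (b) Q = 0.1758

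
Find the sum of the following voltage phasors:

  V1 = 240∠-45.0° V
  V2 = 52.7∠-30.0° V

Step 1 — Convert each phasor to rectangular form:
  V1 = 240·(cos(-45.0°) + j·sin(-45.0°)) = 169.7 - j169.7 V
  V2 = 52.7·(cos(-30.0°) + j·sin(-30.0°)) = 45.64 - j26.35 V
Step 2 — Sum components: V_total = 215.3 - j196.1 V.
Step 3 — Convert to polar: |V_total| = 291.2 V, ∠V_total = -42.3°.

V_total = 291.2∠-42.3° V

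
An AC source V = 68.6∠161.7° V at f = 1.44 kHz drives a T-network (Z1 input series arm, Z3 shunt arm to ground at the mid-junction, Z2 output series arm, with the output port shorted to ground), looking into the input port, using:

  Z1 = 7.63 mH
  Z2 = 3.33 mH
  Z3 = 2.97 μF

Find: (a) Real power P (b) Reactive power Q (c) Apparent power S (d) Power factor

Step 1 — Angular frequency: ω = 2π·f = 2π·1440 = 9048 rad/s.
Step 2 — Component impedances:
  Z1: Z = jωL = j·9048·0.00763 = 0 + j69.03 Ω
  Z2: Z = jωL = j·9048·0.00333 = 0 + j30.13 Ω
  Z3: Z = 1/(jωC) = -j/(ω·C) = 0 - j37.21 Ω
Step 3 — With the output port shorted to ground, the output series arm Z2 runs from the junction to ground; the shunt arm Z3 also runs from the junction to ground. They appear in parallel: Z3 || Z2 = 0 + j158.3 Ω.
Step 4 — Series with input arm Z1: Z_in = Z1 + (Z3 || Z2) = 0 + j227.3 Ω = 227.3∠90.0° Ω.
Step 5 — Source phasor: V = 68.6∠161.7° V = -65.13 + j21.54 V.
Step 6 — Current: I = V / Z = 0.09476 + j0.2865 A = 0.3018∠71.7° A.
Step 7 — Complex power: S = V·I* = 0 + j20.7 VA.
Step 8 — Real power: P = Re(S) = 0 W.
Step 9 — Reactive power: Q = Im(S) = 20.7 VAR.
Step 10 — Apparent power: |S| = 20.7 VA.
Step 11 — Power factor: PF = P/|S| = 0 (lagging).

(a) P = 0 W  (b) Q = 20.7 VAR  (c) S = 20.7 VA  (d) PF = 0 (lagging)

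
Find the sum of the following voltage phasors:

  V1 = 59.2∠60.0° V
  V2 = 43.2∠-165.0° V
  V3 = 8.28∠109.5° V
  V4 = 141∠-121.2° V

Step 1 — Convert each phasor to rectangular form:
  V1 = 59.2·(cos(60.0°) + j·sin(60.0°)) = 29.6 + j51.27 V
  V2 = 43.2·(cos(-165.0°) + j·sin(-165.0°)) = -41.73 - j11.18 V
  V3 = 8.28·(cos(109.5°) + j·sin(109.5°)) = -2.764 + j7.805 V
  V4 = 141·(cos(-121.2°) + j·sin(-121.2°)) = -73.04 - j120.6 V
Step 2 — Sum components: V_total = -87.93 - j72.71 V.
Step 3 — Convert to polar: |V_total| = 114.1 V, ∠V_total = -140.4°.

V_total = 114.1∠-140.4° V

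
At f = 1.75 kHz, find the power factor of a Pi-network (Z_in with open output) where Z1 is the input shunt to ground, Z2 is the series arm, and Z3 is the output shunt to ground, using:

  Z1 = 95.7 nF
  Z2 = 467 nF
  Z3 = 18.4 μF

Step 1 — Angular frequency: ω = 2π·f = 2π·1750 = 1.1e+04 rad/s.
Step 2 — Component impedances:
  Z1: Z = 1/(jωC) = -j/(ω·C) = 0 - j950.3 Ω
  Z2: Z = 1/(jωC) = -j/(ω·C) = 0 - j194.7 Ω
  Z3: Z = 1/(jωC) = -j/(ω·C) = 0 - j4.943 Ω
Step 3 — With open output, the series arm Z2 and the output shunt Z3 appear in series to ground: Z2 + Z3 = 0 - j199.7 Ω.
Step 4 — Parallel with input shunt Z1: Z_in = Z1 || (Z2 + Z3) = 0 - j165 Ω = 165∠-90.0° Ω.
Step 5 — Power factor: PF = cos(φ) = Re(Z)/|Z| = 0/165 = 0.
Step 6 — Type: Im(Z) = -165 ⇒ leading (phase φ = -90.0°).

PF = 0 (leading, φ = -90.0°)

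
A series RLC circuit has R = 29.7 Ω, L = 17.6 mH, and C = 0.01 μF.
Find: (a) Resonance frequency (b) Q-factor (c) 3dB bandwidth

Step 1 — Resonance: ω₀ = 1/√(LC) = 1/√(0.0176·1e-08) = 7.538e+04 rad/s.
Step 2 — f₀ = ω₀/(2π) = 1.2e+04 Hz.
Step 3 — Series Q: Q = ω₀L/R = 7.538e+04·0.0176/29.7 = 44.67.
Step 4 — Bandwidth: Δω = ω₀/Q = 1688 rad/s; BW = Δω/(2π) = 268.6 Hz.

(a) f₀ = 1.2e+04 Hz  (b) Q = 44.67  (c) BW = 268.6 Hz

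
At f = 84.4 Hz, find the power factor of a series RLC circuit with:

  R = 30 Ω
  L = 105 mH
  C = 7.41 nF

Step 1 — Angular frequency: ω = 2π·f = 2π·84.4 = 530.3 rad/s.
Step 2 — Component impedances:
  R: Z = R = 30 Ω
  L: Z = jωL = j·530.3·0.105 = 0 + j55.68 Ω
  C: Z = 1/(jωC) = -j/(ω·C) = 0 - j2.545e+05 Ω
Step 3 — Series combination: Z_total = R + L + C = 30 - j2.544e+05 Ω = 2.544e+05∠-90.0° Ω.
Step 4 — Power factor: PF = cos(φ) = Re(Z)/|Z| = 30/2.544e+05 = 0.0001179.
Step 5 — Type: Im(Z) = -2.544e+05 ⇒ leading (phase φ = -90.0°).

PF = 0.0001179 (leading, φ = -90.0°)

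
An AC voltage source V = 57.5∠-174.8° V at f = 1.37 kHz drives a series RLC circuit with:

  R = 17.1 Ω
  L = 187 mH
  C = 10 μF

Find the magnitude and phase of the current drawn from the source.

Step 1 — Angular frequency: ω = 2π·f = 2π·1370 = 8608 rad/s.
Step 2 — Component impedances:
  R: Z = R = 17.1 Ω
  L: Z = jωL = j·8608·0.187 = 0 + j1610 Ω
  C: Z = 1/(jωC) = -j/(ω·C) = 0 - j11.62 Ω
Step 3 — Series combination: Z_total = R + L + C = 17.1 + j1598 Ω = 1598∠89.4° Ω.
Step 4 — Source phasor: V = 57.5∠-174.8° V = -57.26 - j5.211 V.
Step 5 — Ohm's law: I = V / Z_total = (-57.26 - j5.211) / (17.1 + j1598) = -0.003644 + j0.03579 A.
Step 6 — Convert to polar: |I| = 0.03598 A, ∠I = 95.8°.

I = 0.03598∠95.8° A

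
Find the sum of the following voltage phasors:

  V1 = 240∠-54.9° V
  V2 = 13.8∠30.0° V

Step 1 — Convert each phasor to rectangular form:
  V1 = 240·(cos(-54.9°) + j·sin(-54.9°)) = 138 - j196.4 V
  V2 = 13.8·(cos(30.0°) + j·sin(30.0°)) = 11.95 + j6.9 V
Step 2 — Sum components: V_total = 150 - j189.5 V.
Step 3 — Convert to polar: |V_total| = 241.6 V, ∠V_total = -51.6°.

V_total = 241.6∠-51.6° V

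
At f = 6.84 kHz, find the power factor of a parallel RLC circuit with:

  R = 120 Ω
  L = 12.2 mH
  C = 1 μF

Step 1 — Angular frequency: ω = 2π·f = 2π·6840 = 4.298e+04 rad/s.
Step 2 — Component impedances:
  R: Z = R = 120 Ω
  L: Z = jωL = j·4.298e+04·0.0122 = 0 + j524.3 Ω
  C: Z = 1/(jωC) = -j/(ω·C) = 0 - j23.27 Ω
Step 3 — Parallel combination: 1/Z_total = 1/R + 1/L + 1/C; Z_total = 4.745 - j23.39 Ω = 23.86∠-78.5° Ω.
Step 4 — Power factor: PF = cos(φ) = Re(Z)/|Z| = 4.745/23.86 = 0.1989.
Step 5 — Type: Im(Z) = -23.39 ⇒ leading (phase φ = -78.5°).

PF = 0.1989 (leading, φ = -78.5°)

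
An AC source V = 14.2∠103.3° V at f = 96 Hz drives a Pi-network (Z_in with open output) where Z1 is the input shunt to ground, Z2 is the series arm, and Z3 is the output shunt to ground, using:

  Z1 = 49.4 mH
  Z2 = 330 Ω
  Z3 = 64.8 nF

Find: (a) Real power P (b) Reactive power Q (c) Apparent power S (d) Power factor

Step 1 — Angular frequency: ω = 2π·f = 2π·96 = 603.2 rad/s.
Step 2 — Component impedances:
  Z1: Z = jωL = j·603.2·0.0494 = 0 + j29.8 Ω
  Z2: Z = R = 330 Ω
  Z3: Z = 1/(jωC) = -j/(ω·C) = 0 - j2.558e+04 Ω
Step 3 — With open output, the series arm Z2 and the output shunt Z3 appear in series to ground: Z2 + Z3 = 330 - j2.558e+04 Ω.
Step 4 — Parallel with input shunt Z1: Z_in = Z1 || (Z2 + Z3) = 0.0004486 + j29.83 Ω = 29.83∠90.0° Ω.
Step 5 — Source phasor: V = 14.2∠103.3° V = -3.267 + j13.82 V.
Step 6 — Current: I = V / Z = 0.4632 + j0.1095 A = 0.476∠13.3° A.
Step 7 — Complex power: S = V·I* = 0.0001016 + j6.759 VA.
Step 8 — Real power: P = Re(S) = 0.0001016 W.
Step 9 — Reactive power: Q = Im(S) = 6.759 VAR.
Step 10 — Apparent power: |S| = 6.759 VA.
Step 11 — Power factor: PF = P/|S| = 1.504e-05 (lagging).

(a) P = 0.0001016 W  (b) Q = 6.759 VAR  (c) S = 6.759 VA  (d) PF = 1.504e-05 (lagging)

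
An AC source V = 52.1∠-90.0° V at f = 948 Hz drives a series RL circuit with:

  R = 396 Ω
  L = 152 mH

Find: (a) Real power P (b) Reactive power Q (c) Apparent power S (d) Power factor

Step 1 — Angular frequency: ω = 2π·f = 2π·948 = 5956 rad/s.
Step 2 — Component impedances:
  R: Z = R = 396 Ω
  L: Z = jωL = j·5956·0.152 = 0 + j905.4 Ω
Step 3 — Series combination: Z_total = R + L = 396 + j905.4 Ω = 988.2∠66.4° Ω.
Step 4 — Source phasor: V = 52.1∠-90.0° V = 0 - j52.1 V.
Step 5 — Current: I = V / Z = -0.0483 - j0.02113 A = 0.05272∠-156.4° A.
Step 6 — Complex power: S = V·I* = 1.101 + j2.517 VA.
Step 7 — Real power: P = Re(S) = 1.101 W.
Step 8 — Reactive power: Q = Im(S) = 2.517 VAR.
Step 9 — Apparent power: |S| = 2.747 VA.
Step 10 — Power factor: PF = P/|S| = 0.4007 (lagging).

(a) P = 1.101 W  (b) Q = 2.517 VAR  (c) S = 2.747 VA  (d) PF = 0.4007 (lagging)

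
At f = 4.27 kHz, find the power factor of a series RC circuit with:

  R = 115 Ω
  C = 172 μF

Step 1 — Angular frequency: ω = 2π·f = 2π·4270 = 2.683e+04 rad/s.
Step 2 — Component impedances:
  R: Z = R = 115 Ω
  C: Z = 1/(jωC) = -j/(ω·C) = 0 - j0.2167 Ω
Step 3 — Series combination: Z_total = R + C = 115 - j0.2167 Ω = 115∠-0.1° Ω.
Step 4 — Power factor: PF = cos(φ) = Re(Z)/|Z| = 115/115 = 1.
Step 5 — Type: Im(Z) = -0.2167 ⇒ leading (phase φ = -0.1°).

PF = 1 (leading, φ = -0.1°)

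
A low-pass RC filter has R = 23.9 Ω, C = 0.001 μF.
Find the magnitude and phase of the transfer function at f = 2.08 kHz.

Step 1 — Angular frequency: ω = 2π·2080 = 1.307e+04 rad/s.
Step 2 — Transfer function: H(jω) = 1/(1 + jωRC).
Step 3 — Denominator: 1 + jωRC = 1 + j·1.307e+04·23.9·1e-09 = 1 + j0.0003123.
Step 4 — H = 1 - j0.0003123.
Step 5 — Magnitude: |H| = 1 (-0.0 dB); phase: φ = -0.0°.

|H| = 1 (-0.0 dB), φ = -0.0°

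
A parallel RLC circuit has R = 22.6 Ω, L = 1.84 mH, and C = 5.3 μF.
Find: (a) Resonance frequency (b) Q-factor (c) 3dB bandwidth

Step 1 — Resonance: ω₀ = 1/√(LC) = 1/√(0.00184·5.3e-06) = 1.013e+04 rad/s.
Step 2 — f₀ = ω₀/(2π) = 1612 Hz.
Step 3 — Parallel Q: Q = R/(ω₀L) = 22.6/(1.013e+04·0.00184) = 1.213.
Step 4 — Bandwidth: Δω = ω₀/Q = 8349 rad/s; BW = Δω/(2π) = 1329 Hz.

(a) f₀ = 1612 Hz  (b) Q = 1.213  (c) BW = 1329 Hz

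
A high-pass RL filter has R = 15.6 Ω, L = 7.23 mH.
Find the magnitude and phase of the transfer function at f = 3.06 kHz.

Step 1 — Angular frequency: ω = 2π·3060 = 1.923e+04 rad/s.
Step 2 — Transfer function: H(jω) = jωL/(R + jωL).
Step 3 — Numerator jωL = j·139; denominator R + jωL = 15.6 + j139.
Step 4 — H = 0.9876 + j0.1108.
Step 5 — Magnitude: |H| = 0.9938 (-0.1 dB); phase: φ = 6.4°.

|H| = 0.9938 (-0.1 dB), φ = 6.4°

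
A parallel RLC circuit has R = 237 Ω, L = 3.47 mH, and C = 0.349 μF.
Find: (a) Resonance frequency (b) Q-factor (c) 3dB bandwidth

Step 1 — Resonance: ω₀ = 1/√(LC) = 1/√(0.00347·3.49e-07) = 2.874e+04 rad/s.
Step 2 — f₀ = ω₀/(2π) = 4573 Hz.
Step 3 — Parallel Q: Q = R/(ω₀L) = 237/(2.874e+04·0.00347) = 2.377.
Step 4 — Bandwidth: Δω = ω₀/Q = 1.209e+04 rad/s; BW = Δω/(2π) = 1924 Hz.

(a) f₀ = 4573 Hz  (b) Q = 2.377  (c) BW = 1924 Hz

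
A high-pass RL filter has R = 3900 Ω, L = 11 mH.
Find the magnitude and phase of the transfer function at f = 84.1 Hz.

Step 1 — Angular frequency: ω = 2π·84.1 = 528.4 rad/s.
Step 2 — Transfer function: H(jω) = jωL/(R + jωL).
Step 3 — Numerator jωL = j·5.813; denominator R + jωL = 3900 + j5.813.
Step 4 — H = 2.221e-06 + j0.00149.
Step 5 — Magnitude: |H| = 0.00149 (-56.5 dB); phase: φ = 89.9°.

|H| = 0.00149 (-56.5 dB), φ = 89.9°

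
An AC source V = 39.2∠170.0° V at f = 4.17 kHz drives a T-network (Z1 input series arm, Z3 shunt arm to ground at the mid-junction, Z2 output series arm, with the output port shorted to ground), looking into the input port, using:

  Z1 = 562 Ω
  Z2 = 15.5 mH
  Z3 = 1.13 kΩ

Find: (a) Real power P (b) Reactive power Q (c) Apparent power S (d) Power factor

Step 1 — Angular frequency: ω = 2π·f = 2π·4170 = 2.62e+04 rad/s.
Step 2 — Component impedances:
  Z1: Z = R = 562 Ω
  Z2: Z = jωL = j·2.62e+04·0.0155 = 0 + j406.1 Ω
  Z3: Z = R = 1130 Ω
Step 3 — With the output port shorted to ground, the output series arm Z2 runs from the junction to ground; the shunt arm Z3 also runs from the junction to ground. They appear in parallel: Z3 || Z2 = 129.3 + j359.7 Ω.
Step 4 — Series with input arm Z1: Z_in = Z1 + (Z3 || Z2) = 691.3 + j359.7 Ω = 779.2∠27.5° Ω.
Step 5 — Source phasor: V = 39.2∠170.0° V = -38.6 + j6.807 V.
Step 6 — Current: I = V / Z = -0.03992 + j0.03062 A = 0.05031∠142.5° A.
Step 7 — Complex power: S = V·I* = 1.749 + j0.9102 VA.
Step 8 — Real power: P = Re(S) = 1.749 W.
Step 9 — Reactive power: Q = Im(S) = 0.9102 VAR.
Step 10 — Apparent power: |S| = 1.972 VA.
Step 11 — Power factor: PF = P/|S| = 0.8871 (lagging).

(a) P = 1.749 W  (b) Q = 0.9102 VAR  (c) S = 1.972 VA  (d) PF = 0.8871 (lagging)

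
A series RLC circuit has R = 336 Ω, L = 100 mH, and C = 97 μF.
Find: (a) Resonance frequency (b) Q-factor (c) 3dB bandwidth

Step 1 — Resonance: ω₀ = 1/√(LC) = 1/√(0.1·9.7e-05) = 321.1 rad/s.
Step 2 — f₀ = ω₀/(2π) = 51.1 Hz.
Step 3 — Series Q: Q = ω₀L/R = 321.1·0.1/336 = 0.09556.
Step 4 — Bandwidth: Δω = ω₀/Q = 3360 rad/s; BW = Δω/(2π) = 534.8 Hz.

(a) f₀ = 51.1 Hz  (b) Q = 0.09556  (c) BW = 534.8 Hz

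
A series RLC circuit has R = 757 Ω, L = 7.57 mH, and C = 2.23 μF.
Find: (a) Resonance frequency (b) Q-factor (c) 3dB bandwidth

Step 1 — Resonance: ω₀ = 1/√(LC) = 1/√(0.00757·2.23e-06) = 7697 rad/s.
Step 2 — f₀ = ω₀/(2π) = 1225 Hz.
Step 3 — Series Q: Q = ω₀L/R = 7697·0.00757/757 = 0.07697.
Step 4 — Bandwidth: Δω = ω₀/Q = 1e+05 rad/s; BW = Δω/(2π) = 1.592e+04 Hz.

(a) f₀ = 1225 Hz  (b) Q = 0.07697  (c) BW = 1.592e+04 Hz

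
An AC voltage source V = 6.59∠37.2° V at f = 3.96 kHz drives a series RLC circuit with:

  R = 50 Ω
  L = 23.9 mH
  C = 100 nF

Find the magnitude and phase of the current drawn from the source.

Step 1 — Angular frequency: ω = 2π·f = 2π·3960 = 2.488e+04 rad/s.
Step 2 — Component impedances:
  R: Z = R = 50 Ω
  L: Z = jωL = j·2.488e+04·0.0239 = 0 + j594.7 Ω
  C: Z = 1/(jωC) = -j/(ω·C) = 0 - j401.9 Ω
Step 3 — Series combination: Z_total = R + L + C = 50 + j192.8 Ω = 199.1∠75.5° Ω.
Step 4 — Source phasor: V = 6.59∠37.2° V = 5.249 + j3.984 V.
Step 5 — Ohm's law: I = V / Z_total = (5.249 + j3.984) / (50 + j192.8) = 0.02599 - j0.02049 A.
Step 6 — Convert to polar: |I| = 0.03309 A, ∠I = -38.3°.

I = 0.03309∠-38.3° A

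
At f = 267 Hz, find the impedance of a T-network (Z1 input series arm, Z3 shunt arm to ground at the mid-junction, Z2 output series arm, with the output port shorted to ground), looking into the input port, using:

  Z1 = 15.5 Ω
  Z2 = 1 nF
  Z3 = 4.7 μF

Step 1 — Angular frequency: ω = 2π·f = 2π·267 = 1678 rad/s.
Step 2 — Component impedances:
  Z1: Z = R = 15.5 Ω
  Z2: Z = 1/(jωC) = -j/(ω·C) = 0 - j5.961e+05 Ω
  Z3: Z = 1/(jωC) = -j/(ω·C) = 0 - j126.8 Ω
Step 3 — With the output port shorted to ground, the output series arm Z2 runs from the junction to ground; the shunt arm Z3 also runs from the junction to ground. They appear in parallel: Z3 || Z2 = 0 - j126.8 Ω.
Step 4 — Series with input arm Z1: Z_in = Z1 + (Z3 || Z2) = 15.5 - j126.8 Ω = 127.7∠-83.0° Ω.

Z = 15.5 - j126.8 Ω = 127.7∠-83.0° Ω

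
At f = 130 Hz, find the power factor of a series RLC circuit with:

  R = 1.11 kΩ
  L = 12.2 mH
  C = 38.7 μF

Step 1 — Angular frequency: ω = 2π·f = 2π·130 = 816.8 rad/s.
Step 2 — Component impedances:
  R: Z = R = 1110 Ω
  L: Z = jωL = j·816.8·0.0122 = 0 + j9.965 Ω
  C: Z = 1/(jωC) = -j/(ω·C) = 0 - j31.63 Ω
Step 3 — Series combination: Z_total = R + L + C = 1110 - j21.67 Ω = 1110∠-1.1° Ω.
Step 4 — Power factor: PF = cos(φ) = Re(Z)/|Z| = 1110/1110.2 = 0.9998.
Step 5 — Type: Im(Z) = -21.67 ⇒ leading (phase φ = -1.1°).

PF = 0.9998 (leading, φ = -1.1°)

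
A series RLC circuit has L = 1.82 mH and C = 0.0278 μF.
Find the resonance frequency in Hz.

Step 1 — Resonance condition Im(Z)=0 gives ω₀ = 1/√(LC).
Step 2 — ω₀ = 1/√(0.00182·2.78e-08) = 1.406e+05 rad/s.
Step 3 — f₀ = ω₀/(2π) = 2.237e+04 Hz.

f₀ = 2.237e+04 Hz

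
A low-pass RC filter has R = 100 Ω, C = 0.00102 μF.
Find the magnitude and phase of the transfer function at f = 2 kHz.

Step 1 — Angular frequency: ω = 2π·2000 = 1.257e+04 rad/s.
Step 2 — Transfer function: H(jω) = 1/(1 + jωRC).
Step 3 — Denominator: 1 + jωRC = 1 + j·1.257e+04·100·1.02e-09 = 1 + j0.001282.
Step 4 — H = 1 - j0.001282.
Step 5 — Magnitude: |H| = 1 (-0.0 dB); phase: φ = -0.1°.

|H| = 1 (-0.0 dB), φ = -0.1°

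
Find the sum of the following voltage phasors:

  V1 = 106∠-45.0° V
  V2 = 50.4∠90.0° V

Step 1 — Convert each phasor to rectangular form:
  V1 = 106·(cos(-45.0°) + j·sin(-45.0°)) = 74.95 - j74.95 V
  V2 = 50.4·(cos(90.0°) + j·sin(90.0°)) = 0 + j50.4 V
Step 2 — Sum components: V_total = 74.95 - j24.55 V.
Step 3 — Convert to polar: |V_total| = 78.87 V, ∠V_total = -18.1°.

V_total = 78.87∠-18.1° V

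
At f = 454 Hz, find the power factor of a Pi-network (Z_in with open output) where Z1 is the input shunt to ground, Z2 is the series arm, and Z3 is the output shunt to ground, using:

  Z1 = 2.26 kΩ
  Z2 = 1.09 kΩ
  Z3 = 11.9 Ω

Step 1 — Angular frequency: ω = 2π·f = 2π·454 = 2853 rad/s.
Step 2 — Component impedances:
  Z1: Z = R = 2260 Ω
  Z2: Z = R = 1090 Ω
  Z3: Z = R = 11.9 Ω
Step 3 — With open output, the series arm Z2 and the output shunt Z3 appear in series to ground: Z2 + Z3 = 1102 Ω.
Step 4 — Parallel with input shunt Z1: Z_in = Z1 || (Z2 + Z3) = 740.7 Ω = 740.7∠0.0° Ω.
Step 5 — Power factor: PF = cos(φ) = Re(Z)/|Z| = 740.7/740.7 = 1.
Step 6 — Type: Im(Z) = 0 ⇒ unity (phase φ = 0.0°).

PF = 1 (unity, φ = 0.0°)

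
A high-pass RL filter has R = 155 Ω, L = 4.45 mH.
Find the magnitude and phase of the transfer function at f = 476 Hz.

Step 1 — Angular frequency: ω = 2π·476 = 2991 rad/s.
Step 2 — Transfer function: H(jω) = jωL/(R + jωL).
Step 3 — Numerator jωL = j·13.31; denominator R + jωL = 155 + j13.31.
Step 4 — H = 0.007319 + j0.08524.
Step 5 — Magnitude: |H| = 0.08555 (-21.4 dB); phase: φ = 85.1°.

|H| = 0.08555 (-21.4 dB), φ = 85.1°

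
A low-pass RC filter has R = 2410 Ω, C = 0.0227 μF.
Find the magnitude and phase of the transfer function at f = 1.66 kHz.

Step 1 — Angular frequency: ω = 2π·1660 = 1.043e+04 rad/s.
Step 2 — Transfer function: H(jω) = 1/(1 + jωRC).
Step 3 — Denominator: 1 + jωRC = 1 + j·1.043e+04·2410·2.27e-08 = 1 + j0.5706.
Step 4 — H = 0.7544 - j0.4305.
Step 5 — Magnitude: |H| = 0.8686 (-1.2 dB); phase: φ = -29.7°.

|H| = 0.8686 (-1.2 dB), φ = -29.7°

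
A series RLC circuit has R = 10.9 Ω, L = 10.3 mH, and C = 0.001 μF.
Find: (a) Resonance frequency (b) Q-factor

Step 1 — Resonance condition Im(Z)=0 gives ω₀ = 1/√(LC).
Step 2 — ω₀ = 1/√(0.0103·1e-09) = 3.116e+05 rad/s.
Step 3 — f₀ = ω₀/(2π) = 4.959e+04 Hz.
Step 4 — Series Q: Q = ω₀L/R = 3.116e+05·0.0103/10.9 = 294.4.

(a) f₀ = 4.959e+04 Hz  (b) Q = 294.4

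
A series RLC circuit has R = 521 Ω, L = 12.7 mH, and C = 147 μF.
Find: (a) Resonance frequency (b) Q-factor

Step 1 — Resonance condition Im(Z)=0 gives ω₀ = 1/√(LC).
Step 2 — ω₀ = 1/√(0.0127·0.000147) = 731.9 rad/s.
Step 3 — f₀ = ω₀/(2π) = 116.5 Hz.
Step 4 — Series Q: Q = ω₀L/R = 731.9·0.0127/521 = 0.01784.

(a) f₀ = 116.5 Hz  (b) Q = 0.01784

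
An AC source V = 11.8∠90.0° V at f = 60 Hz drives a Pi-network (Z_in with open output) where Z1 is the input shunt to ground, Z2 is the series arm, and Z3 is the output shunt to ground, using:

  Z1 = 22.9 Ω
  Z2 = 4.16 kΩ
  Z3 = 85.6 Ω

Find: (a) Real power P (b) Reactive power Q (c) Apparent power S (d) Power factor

Step 1 — Angular frequency: ω = 2π·f = 2π·60 = 377 rad/s.
Step 2 — Component impedances:
  Z1: Z = R = 22.9 Ω
  Z2: Z = R = 4160 Ω
  Z3: Z = R = 85.6 Ω
Step 3 — With open output, the series arm Z2 and the output shunt Z3 appear in series to ground: Z2 + Z3 = 4246 Ω.
Step 4 — Parallel with input shunt Z1: Z_in = Z1 || (Z2 + Z3) = 22.78 Ω = 22.78∠0.0° Ω.
Step 5 — Source phasor: V = 11.8∠90.0° V = 0 + j11.8 V.
Step 6 — Current: I = V / Z = 0 + j0.5181 A = 0.5181∠90.0° A.
Step 7 — Complex power: S = V·I* = 6.113 VA.
Step 8 — Real power: P = Re(S) = 6.113 W.
Step 9 — Reactive power: Q = Im(S) = 0 VAR.
Step 10 — Apparent power: |S| = 6.113 VA.
Step 11 — Power factor: PF = P/|S| = 1 (unity).

(a) P = 6.113 W  (b) Q = 0 VAR  (c) S = 6.113 VA  (d) PF = 1 (unity)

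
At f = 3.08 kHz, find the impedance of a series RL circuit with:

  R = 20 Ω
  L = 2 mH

Step 1 — Angular frequency: ω = 2π·f = 2π·3080 = 1.935e+04 rad/s.
Step 2 — Component impedances:
  R: Z = R = 20 Ω
  L: Z = jωL = j·1.935e+04·0.002 = 0 + j38.7 Ω
Step 3 — Series combination: Z_total = R + L = 20 + j38.7 Ω = 43.57∠62.7° Ω.

Z = 20 + j38.7 Ω = 43.57∠62.7° Ω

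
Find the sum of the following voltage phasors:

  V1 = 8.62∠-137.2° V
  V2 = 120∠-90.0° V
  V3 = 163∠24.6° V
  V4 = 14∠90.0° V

Step 1 — Convert each phasor to rectangular form:
  V1 = 8.62·(cos(-137.2°) + j·sin(-137.2°)) = -6.325 - j5.857 V
  V2 = 120·(cos(-90.0°) + j·sin(-90.0°)) = 0 - j120 V
  V3 = 163·(cos(24.6°) + j·sin(24.6°)) = 148.2 + j67.85 V
  V4 = 14·(cos(90.0°) + j·sin(90.0°)) = 0 + j14 V
Step 2 — Sum components: V_total = 141.9 - j44 V.
Step 3 — Convert to polar: |V_total| = 148.5 V, ∠V_total = -17.2°.

V_total = 148.5∠-17.2° V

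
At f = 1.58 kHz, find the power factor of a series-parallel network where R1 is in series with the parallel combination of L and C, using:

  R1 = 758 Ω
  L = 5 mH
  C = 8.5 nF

Step 1 — Angular frequency: ω = 2π·f = 2π·1580 = 9927 rad/s.
Step 2 — Component impedances:
  R1: Z = R = 758 Ω
  L: Z = jωL = j·9927·0.005 = 0 + j49.64 Ω
  C: Z = 1/(jωC) = -j/(ω·C) = 0 - j1.185e+04 Ω
Step 3 — Parallel branch: L || C = 1/(1/L + 1/C) = 0 + j49.85 Ω.
Step 4 — Series with R1: Z_total = R1 + (L || C) = 758 + j49.85 Ω = 759.6∠3.8° Ω.
Step 5 — Power factor: PF = cos(φ) = Re(Z)/|Z| = 758/759.64 = 0.9978.
Step 6 — Type: Im(Z) = 49.85 ⇒ lagging (phase φ = 3.8°).

PF = 0.9978 (lagging, φ = 3.8°)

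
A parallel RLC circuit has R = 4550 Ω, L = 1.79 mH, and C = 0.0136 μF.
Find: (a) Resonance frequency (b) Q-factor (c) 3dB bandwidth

Step 1 — Resonance: ω₀ = 1/√(LC) = 1/√(0.00179·1.36e-08) = 2.027e+05 rad/s.
Step 2 — f₀ = ω₀/(2π) = 3.226e+04 Hz.
Step 3 — Parallel Q: Q = R/(ω₀L) = 4550/(2.027e+05·0.00179) = 12.54.
Step 4 — Bandwidth: Δω = ω₀/Q = 1.616e+04 rad/s; BW = Δω/(2π) = 2572 Hz.

(a) f₀ = 3.226e+04 Hz  (b) Q = 12.54  (c) BW = 2572 Hz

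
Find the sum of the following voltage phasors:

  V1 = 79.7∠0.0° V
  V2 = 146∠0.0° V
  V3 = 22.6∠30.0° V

Step 1 — Convert each phasor to rectangular form:
  V1 = 79.7·(cos(0.0°) + j·sin(0.0°)) = 79.7 V
  V2 = 146·(cos(0.0°) + j·sin(0.0°)) = 146 V
  V3 = 22.6·(cos(30.0°) + j·sin(30.0°)) = 19.57 + j11.3 V
Step 2 — Sum components: V_total = 245.3 + j11.3 V.
Step 3 — Convert to polar: |V_total| = 245.5 V, ∠V_total = 2.6°.

V_total = 245.5∠2.6° V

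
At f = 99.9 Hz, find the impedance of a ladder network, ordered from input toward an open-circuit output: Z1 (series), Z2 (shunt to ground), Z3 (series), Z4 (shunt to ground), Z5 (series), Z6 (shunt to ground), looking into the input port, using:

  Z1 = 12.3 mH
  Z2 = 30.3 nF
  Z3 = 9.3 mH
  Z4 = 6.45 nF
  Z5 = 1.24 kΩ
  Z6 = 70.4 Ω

Step 1 — Angular frequency: ω = 2π·f = 2π·99.9 = 627.7 rad/s.
Step 2 — Component impedances:
  Z1: Z = jωL = j·627.7·0.0123 = 0 + j7.721 Ω
  Z2: Z = 1/(jωC) = -j/(ω·C) = 0 - j5.258e+04 Ω
  Z3: Z = jωL = j·627.7·0.0093 = 0 + j5.838 Ω
  Z4: Z = 1/(jωC) = -j/(ω·C) = 0 - j2.47e+05 Ω
  Z5: Z = R = 1240 Ω
  Z6: Z = R = 70.4 Ω
Step 3 — Ladder network (open output): work backward from the far end, alternating series and parallel combinations. Z_in = 1309 - j26.03 Ω = 1310∠-1.1° Ω.

Z = 1309 - j26.03 Ω = 1310∠-1.1° Ω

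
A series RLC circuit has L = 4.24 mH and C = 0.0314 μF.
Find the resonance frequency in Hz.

Step 1 — Resonance condition Im(Z)=0 gives ω₀ = 1/√(LC).
Step 2 — ω₀ = 1/√(0.00424·3.14e-08) = 8.667e+04 rad/s.
Step 3 — f₀ = ω₀/(2π) = 1.379e+04 Hz.

f₀ = 1.379e+04 Hz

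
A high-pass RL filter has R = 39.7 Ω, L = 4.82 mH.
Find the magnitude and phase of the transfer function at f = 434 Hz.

Step 1 — Angular frequency: ω = 2π·434 = 2727 rad/s.
Step 2 — Transfer function: H(jω) = jωL/(R + jωL).
Step 3 — Numerator jωL = j·13.14; denominator R + jωL = 39.7 + j13.14.
Step 4 — H = 0.09878 + j0.2984.
Step 5 — Magnitude: |H| = 0.3143 (-10.1 dB); phase: φ = 71.7°.

|H| = 0.3143 (-10.1 dB), φ = 71.7°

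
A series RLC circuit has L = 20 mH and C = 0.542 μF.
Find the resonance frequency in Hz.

Step 1 — Resonance condition Im(Z)=0 gives ω₀ = 1/√(LC).
Step 2 — ω₀ = 1/√(0.02·5.42e-07) = 9605 rad/s.
Step 3 — f₀ = ω₀/(2π) = 1529 Hz.

f₀ = 1529 Hz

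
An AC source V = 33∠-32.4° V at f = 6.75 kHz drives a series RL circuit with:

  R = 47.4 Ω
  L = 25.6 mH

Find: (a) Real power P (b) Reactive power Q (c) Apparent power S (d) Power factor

Step 1 — Angular frequency: ω = 2π·f = 2π·6750 = 4.241e+04 rad/s.
Step 2 — Component impedances:
  R: Z = R = 47.4 Ω
  L: Z = jωL = j·4.241e+04·0.0256 = 0 + j1086 Ω
Step 3 — Series combination: Z_total = R + L = 47.4 + j1086 Ω = 1087∠87.5° Ω.
Step 4 — Source phasor: V = 33∠-32.4° V = 27.86 - j17.68 V.
Step 5 — Current: I = V / Z = -0.01514 - j0.02632 A = 0.03037∠-119.9° A.
Step 6 — Complex power: S = V·I* = 0.04371 + j1.001 VA.
Step 7 — Real power: P = Re(S) = 0.04371 W.
Step 8 — Reactive power: Q = Im(S) = 1.001 VAR.
Step 9 — Apparent power: |S| = 1.002 VA.
Step 10 — Power factor: PF = P/|S| = 0.04362 (lagging).

(a) P = 0.04371 W  (b) Q = 1.001 VAR  (c) S = 1.002 VA  (d) PF = 0.04362 (lagging)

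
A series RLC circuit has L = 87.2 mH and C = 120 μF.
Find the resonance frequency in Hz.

Step 1 — Resonance condition Im(Z)=0 gives ω₀ = 1/√(LC).
Step 2 — ω₀ = 1/√(0.0872·0.00012) = 309.1 rad/s.
Step 3 — f₀ = ω₀/(2π) = 49.2 Hz.

f₀ = 49.2 Hz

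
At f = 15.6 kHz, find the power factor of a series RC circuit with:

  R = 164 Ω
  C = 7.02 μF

Step 1 — Angular frequency: ω = 2π·f = 2π·1.56e+04 = 9.802e+04 rad/s.
Step 2 — Component impedances:
  R: Z = R = 164 Ω
  C: Z = 1/(jωC) = -j/(ω·C) = 0 - j1.453 Ω
Step 3 — Series combination: Z_total = R + C = 164 - j1.453 Ω = 164∠-0.5° Ω.
Step 4 — Power factor: PF = cos(φ) = Re(Z)/|Z| = 164/164 = 1.
Step 5 — Type: Im(Z) = -1.453 ⇒ leading (phase φ = -0.5°).

PF = 1 (leading, φ = -0.5°)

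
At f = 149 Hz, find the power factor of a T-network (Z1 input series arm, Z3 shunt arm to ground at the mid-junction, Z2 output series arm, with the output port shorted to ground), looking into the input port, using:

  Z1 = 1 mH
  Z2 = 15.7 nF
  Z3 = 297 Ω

Step 1 — Angular frequency: ω = 2π·f = 2π·149 = 936.2 rad/s.
Step 2 — Component impedances:
  Z1: Z = jωL = j·936.2·0.001 = 0 + j0.9362 Ω
  Z2: Z = 1/(jωC) = -j/(ω·C) = 0 - j6.804e+04 Ω
  Z3: Z = R = 297 Ω
Step 3 — With the output port shorted to ground, the output series arm Z2 runs from the junction to ground; the shunt arm Z3 also runs from the junction to ground. They appear in parallel: Z3 || Z2 = 297 - j1.296 Ω.
Step 4 — Series with input arm Z1: Z_in = Z1 + (Z3 || Z2) = 297 - j0.3603 Ω = 297∠-0.1° Ω.
Step 5 — Power factor: PF = cos(φ) = Re(Z)/|Z| = 297/297 = 1.
Step 6 — Type: Im(Z) = -0.3603 ⇒ leading (phase φ = -0.1°).

PF = 1 (leading, φ = -0.1°)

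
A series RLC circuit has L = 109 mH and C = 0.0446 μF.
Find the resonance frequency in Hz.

Step 1 — Resonance condition Im(Z)=0 gives ω₀ = 1/√(LC).
Step 2 — ω₀ = 1/√(0.109·4.46e-08) = 1.434e+04 rad/s.
Step 3 — f₀ = ω₀/(2π) = 2283 Hz.

f₀ = 2283 Hz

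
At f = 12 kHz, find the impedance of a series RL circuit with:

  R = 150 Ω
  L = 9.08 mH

Step 1 — Angular frequency: ω = 2π·f = 2π·1.2e+04 = 7.54e+04 rad/s.
Step 2 — Component impedances:
  R: Z = R = 150 Ω
  L: Z = jωL = j·7.54e+04·0.00908 = 0 + j684.6 Ω
Step 3 — Series combination: Z_total = R + L = 150 + j684.6 Ω = 700.9∠77.6° Ω.

Z = 150 + j684.6 Ω = 700.9∠77.6° Ω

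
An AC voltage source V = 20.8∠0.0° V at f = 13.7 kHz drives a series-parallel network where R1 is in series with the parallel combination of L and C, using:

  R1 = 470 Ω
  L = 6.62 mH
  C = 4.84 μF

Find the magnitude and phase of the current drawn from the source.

Step 1 — Angular frequency: ω = 2π·f = 2π·1.37e+04 = 8.608e+04 rad/s.
Step 2 — Component impedances:
  R1: Z = R = 470 Ω
  L: Z = jωL = j·8.608e+04·0.00662 = 0 + j569.8 Ω
  C: Z = 1/(jωC) = -j/(ω·C) = 0 - j2.4 Ω
Step 3 — Parallel branch: L || C = 1/(1/L + 1/C) = 0 - j2.41 Ω.
Step 4 — Series with R1: Z_total = R1 + (L || C) = 470 - j2.41 Ω = 470∠-0.3° Ω.
Step 5 — Source phasor: V = 20.8∠0.0° V = 20.8 V.
Step 6 — Ohm's law: I = V / Z_total = (20.8) / (470 - j2.41) = 0.04425 + j0.000227 A.
Step 7 — Convert to polar: |I| = 0.04425 A, ∠I = 0.3°.

I = 0.04425∠0.3° A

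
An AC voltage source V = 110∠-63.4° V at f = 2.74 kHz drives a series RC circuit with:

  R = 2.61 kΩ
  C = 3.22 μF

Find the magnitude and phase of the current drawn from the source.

Step 1 — Angular frequency: ω = 2π·f = 2π·2740 = 1.722e+04 rad/s.
Step 2 — Component impedances:
  R: Z = R = 2610 Ω
  C: Z = 1/(jωC) = -j/(ω·C) = 0 - j18.04 Ω
Step 3 — Series combination: Z_total = R + C = 2610 - j18.04 Ω = 2610∠-0.4° Ω.
Step 4 — Source phasor: V = 110∠-63.4° V = 49.25 - j98.36 V.
Step 5 — Ohm's law: I = V / Z_total = (49.25 - j98.36) / (2610 - j18.04) = 0.01913 - j0.03755 A.
Step 6 — Convert to polar: |I| = 0.04214 A, ∠I = -63.0°.

I = 0.04214∠-63.0° A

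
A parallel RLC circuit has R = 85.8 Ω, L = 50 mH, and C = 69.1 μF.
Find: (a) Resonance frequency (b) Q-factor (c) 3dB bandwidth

Step 1 — Resonance: ω₀ = 1/√(LC) = 1/√(0.05·6.91e-05) = 538 rad/s.
Step 2 — f₀ = ω₀/(2π) = 85.62 Hz.
Step 3 — Parallel Q: Q = R/(ω₀L) = 85.8/(538·0.05) = 3.19.
Step 4 — Bandwidth: Δω = ω₀/Q = 168.7 rad/s; BW = Δω/(2π) = 26.84 Hz.

(a) f₀ = 85.62 Hz  (b) Q = 3.19  (c) BW = 26.84 Hz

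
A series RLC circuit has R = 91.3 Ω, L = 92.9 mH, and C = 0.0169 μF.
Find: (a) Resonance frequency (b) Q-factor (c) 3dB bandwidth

Step 1 — Resonance: ω₀ = 1/√(LC) = 1/√(0.0929·1.69e-08) = 2.524e+04 rad/s.
Step 2 — f₀ = ω₀/(2π) = 4017 Hz.
Step 3 — Series Q: Q = ω₀L/R = 2.524e+04·0.0929/91.3 = 25.68.
Step 4 — Bandwidth: Δω = ω₀/Q = 982.8 rad/s; BW = Δω/(2π) = 156.4 Hz.

(a) f₀ = 4017 Hz  (b) Q = 25.68  (c) BW = 156.4 Hz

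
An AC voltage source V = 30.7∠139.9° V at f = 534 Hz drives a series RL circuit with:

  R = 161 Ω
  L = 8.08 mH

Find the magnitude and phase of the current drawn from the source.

Step 1 — Angular frequency: ω = 2π·f = 2π·534 = 3355 rad/s.
Step 2 — Component impedances:
  R: Z = R = 161 Ω
  L: Z = jωL = j·3355·0.00808 = 0 + j27.11 Ω
Step 3 — Series combination: Z_total = R + L = 161 + j27.11 Ω = 163.3∠9.6° Ω.
Step 4 — Source phasor: V = 30.7∠139.9° V = -23.48 + j19.77 V.
Step 5 — Ohm's law: I = V / Z_total = (-23.48 + j19.77) / (161 + j27.11) = -0.1217 + j0.1433 A.
Step 6 — Convert to polar: |I| = 0.188 A, ∠I = 130.3°.

I = 0.188∠130.3° A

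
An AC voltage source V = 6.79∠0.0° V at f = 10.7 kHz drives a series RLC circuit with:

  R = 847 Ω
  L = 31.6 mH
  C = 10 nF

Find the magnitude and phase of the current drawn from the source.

Step 1 — Angular frequency: ω = 2π·f = 2π·1.07e+04 = 6.723e+04 rad/s.
Step 2 — Component impedances:
  R: Z = R = 847 Ω
  L: Z = jωL = j·6.723e+04·0.0316 = 0 + j2124 Ω
  C: Z = 1/(jωC) = -j/(ω·C) = 0 - j1487 Ω
Step 3 — Series combination: Z_total = R + L + C = 847 + j637 Ω = 1060∠36.9° Ω.
Step 4 — Source phasor: V = 6.79∠0.0° V = 6.79 V.
Step 5 — Ohm's law: I = V / Z_total = (6.79) / (847 + j637) = 0.00512 - j0.003851 A.
Step 6 — Convert to polar: |I| = 0.006407 A, ∠I = -36.9°.

I = 0.006407∠-36.9° A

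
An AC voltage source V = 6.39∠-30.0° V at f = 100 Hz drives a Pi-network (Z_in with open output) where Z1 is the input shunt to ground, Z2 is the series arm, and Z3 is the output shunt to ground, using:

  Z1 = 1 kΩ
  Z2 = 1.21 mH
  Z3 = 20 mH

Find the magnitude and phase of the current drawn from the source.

Step 1 — Angular frequency: ω = 2π·f = 2π·100 = 628.3 rad/s.
Step 2 — Component impedances:
  Z1: Z = R = 1000 Ω
  Z2: Z = jωL = j·628.3·0.00121 = 0 + j0.7603 Ω
  Z3: Z = jωL = j·628.3·0.02 = 0 + j12.57 Ω
Step 3 — With open output, the series arm Z2 and the output shunt Z3 appear in series to ground: Z2 + Z3 = 0 + j13.33 Ω.
Step 4 — Parallel with input shunt Z1: Z_in = Z1 || (Z2 + Z3) = 0.1776 + j13.32 Ω = 13.33∠89.2° Ω.
Step 5 — Source phasor: V = 6.39∠-30.0° V = 5.534 - j3.195 V.
Step 6 — Ohm's law: I = V / Z_total = (5.534 - j3.195) / (0.1776 + j13.32) = -0.2342 - j0.4184 A.
Step 7 — Convert to polar: |I| = 0.4795 A, ∠I = -119.2°.

I = 0.4795∠-119.2° A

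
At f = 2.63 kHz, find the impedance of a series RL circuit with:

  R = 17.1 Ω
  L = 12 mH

Step 1 — Angular frequency: ω = 2π·f = 2π·2630 = 1.652e+04 rad/s.
Step 2 — Component impedances:
  R: Z = R = 17.1 Ω
  L: Z = jωL = j·1.652e+04·0.012 = 0 + j198.3 Ω
Step 3 — Series combination: Z_total = R + L = 17.1 + j198.3 Ω = 199∠85.1° Ω.

Z = 17.1 + j198.3 Ω = 199∠85.1° Ω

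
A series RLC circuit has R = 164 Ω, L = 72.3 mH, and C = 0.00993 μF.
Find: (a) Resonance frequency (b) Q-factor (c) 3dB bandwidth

Step 1 — Resonance: ω₀ = 1/√(LC) = 1/√(0.0723·9.93e-09) = 3.732e+04 rad/s.
Step 2 — f₀ = ω₀/(2π) = 5940 Hz.
Step 3 — Series Q: Q = ω₀L/R = 3.732e+04·0.0723/164 = 16.45.
Step 4 — Bandwidth: Δω = ω₀/Q = 2268 rad/s; BW = Δω/(2π) = 361 Hz.

(a) f₀ = 5940 Hz  (b) Q = 16.45  (c) BW = 361 Hz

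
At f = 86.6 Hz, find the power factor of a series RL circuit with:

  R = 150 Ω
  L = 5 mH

Step 1 — Angular frequency: ω = 2π·f = 2π·86.6 = 544.1 rad/s.
Step 2 — Component impedances:
  R: Z = R = 150 Ω
  L: Z = jωL = j·544.1·0.005 = 0 + j2.721 Ω
Step 3 — Series combination: Z_total = R + L = 150 + j2.721 Ω = 150∠1.0° Ω.
Step 4 — Power factor: PF = cos(φ) = Re(Z)/|Z| = 150/150.025 = 0.9998.
Step 5 — Type: Im(Z) = 2.721 ⇒ lagging (phase φ = 1.0°).

PF = 0.9998 (lagging, φ = 1.0°)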